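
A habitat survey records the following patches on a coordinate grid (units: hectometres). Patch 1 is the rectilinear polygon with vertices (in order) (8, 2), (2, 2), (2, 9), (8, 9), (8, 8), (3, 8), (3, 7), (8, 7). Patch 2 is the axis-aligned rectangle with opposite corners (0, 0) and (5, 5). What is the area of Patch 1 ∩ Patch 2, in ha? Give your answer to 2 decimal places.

9.00

The intersection is the polygon with vertices (2,2), (2,5), (5,5), (5,2).
By the shoelace formula its area is 9.00.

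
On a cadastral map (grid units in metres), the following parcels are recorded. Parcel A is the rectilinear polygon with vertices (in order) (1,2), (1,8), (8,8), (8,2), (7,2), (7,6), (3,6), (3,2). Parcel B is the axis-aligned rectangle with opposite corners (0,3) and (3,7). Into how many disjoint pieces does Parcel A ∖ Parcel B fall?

Parcel A ∖ Parcel B splits into 2 disjoint pieces (area 2, area 16).

2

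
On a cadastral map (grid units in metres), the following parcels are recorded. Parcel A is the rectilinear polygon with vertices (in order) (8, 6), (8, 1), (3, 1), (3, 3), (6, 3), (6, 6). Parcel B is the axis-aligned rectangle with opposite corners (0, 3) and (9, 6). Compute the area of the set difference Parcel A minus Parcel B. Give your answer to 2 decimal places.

|Parcel A| = 16, |Parcel A∩Parcel B| = 6.
|Parcel A ∖ Parcel B| = |Parcel A| − |Parcel A∩Parcel B| = 16 − 6 = 10.00.

10.00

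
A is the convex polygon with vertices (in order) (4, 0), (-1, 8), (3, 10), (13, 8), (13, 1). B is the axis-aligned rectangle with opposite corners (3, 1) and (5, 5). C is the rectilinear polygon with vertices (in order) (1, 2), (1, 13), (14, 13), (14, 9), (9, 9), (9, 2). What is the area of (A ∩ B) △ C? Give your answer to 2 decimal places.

|A ∩ B| = 7.8875.
|(A ∩ B) ∩ C| = 6.
|(A ∩ B) △ C| = 7.8875 + 108 − 12 = 103.89.

103.89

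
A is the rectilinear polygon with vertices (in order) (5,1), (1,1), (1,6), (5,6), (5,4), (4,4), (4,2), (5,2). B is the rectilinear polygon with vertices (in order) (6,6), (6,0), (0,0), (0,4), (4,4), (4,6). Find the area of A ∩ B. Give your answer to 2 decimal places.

12.00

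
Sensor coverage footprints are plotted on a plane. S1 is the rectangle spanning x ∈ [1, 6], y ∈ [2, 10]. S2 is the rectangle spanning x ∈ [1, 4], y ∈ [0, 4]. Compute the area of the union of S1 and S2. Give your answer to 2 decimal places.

By inclusion–exclusion:
Individual areas: |S1| = 40, |S2| = 12.
|S1∩S2|: x∈[1,4], y∈[2,4] → 3·2 = 6.
|S1 ∪ S2| = 52 − 6 = 46.00.

46.00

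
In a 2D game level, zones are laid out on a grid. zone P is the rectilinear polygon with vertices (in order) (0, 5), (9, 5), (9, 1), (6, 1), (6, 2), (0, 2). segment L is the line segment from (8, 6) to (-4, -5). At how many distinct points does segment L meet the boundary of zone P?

2

The segment meets the boundary at (3.636,2), (6.909,5).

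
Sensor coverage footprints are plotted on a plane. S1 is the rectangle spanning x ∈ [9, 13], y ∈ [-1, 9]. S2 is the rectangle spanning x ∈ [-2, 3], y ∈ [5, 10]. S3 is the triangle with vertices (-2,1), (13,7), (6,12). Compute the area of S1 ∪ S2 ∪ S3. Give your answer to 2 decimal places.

By inclusion–exclusion:
Individual areas: |S1| = 40, |S2| = 25, |S3| = 58.5.
|S1∩S2| = 0 (no overlap).
|S1∩S3| = 8.4.
|S2∩S3| = 3.0057.
|S1∩S2∩S3| = 0.
|S1 ∪ S2 ∪ S3| = 123.5 − 11.4057 + 0 = 112.09.

112.09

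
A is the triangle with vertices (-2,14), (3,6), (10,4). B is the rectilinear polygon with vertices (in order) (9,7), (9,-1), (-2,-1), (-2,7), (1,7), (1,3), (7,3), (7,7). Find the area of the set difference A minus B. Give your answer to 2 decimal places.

20.81

|A| = 23, |A∩B| = 2.1905.
|A ∖ B| = |A| − |A∩B| = 23 − 2.1905 = 20.81.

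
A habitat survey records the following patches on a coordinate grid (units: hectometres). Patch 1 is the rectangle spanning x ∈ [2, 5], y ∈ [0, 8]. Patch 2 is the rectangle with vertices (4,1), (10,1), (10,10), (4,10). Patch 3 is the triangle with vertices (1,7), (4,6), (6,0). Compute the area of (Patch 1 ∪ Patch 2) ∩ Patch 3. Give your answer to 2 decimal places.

The region (Patch 1 ∪ Patch 2) ∩ Patch 3 is the polygon with vertices (2,6.667), (4,6), (5.667,1), (5.286,1), (2,5.6).
By the shoelace formula its area is 7.28.

7.28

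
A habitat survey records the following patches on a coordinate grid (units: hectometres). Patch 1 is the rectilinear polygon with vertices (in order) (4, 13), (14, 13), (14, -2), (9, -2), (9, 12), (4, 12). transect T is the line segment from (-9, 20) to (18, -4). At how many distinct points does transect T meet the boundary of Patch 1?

2

The segment meets the boundary at (14,-0.444), (9,4).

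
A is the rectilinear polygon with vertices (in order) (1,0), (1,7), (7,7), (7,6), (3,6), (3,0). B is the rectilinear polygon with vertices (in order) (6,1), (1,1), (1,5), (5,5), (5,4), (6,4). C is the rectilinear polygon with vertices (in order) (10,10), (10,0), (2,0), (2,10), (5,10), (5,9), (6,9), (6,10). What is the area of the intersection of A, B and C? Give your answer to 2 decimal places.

The intersection is the polygon with vertices (3,5), (3,1), (2,1), (2,5).
By the shoelace formula its area is 4.00.

4.00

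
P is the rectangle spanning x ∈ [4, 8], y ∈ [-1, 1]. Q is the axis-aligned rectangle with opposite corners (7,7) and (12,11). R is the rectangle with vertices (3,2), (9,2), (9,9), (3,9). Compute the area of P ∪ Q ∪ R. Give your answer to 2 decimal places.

66.00

By inclusion–exclusion:
Individual areas: |P| = 8, |Q| = 20, |R| = 42.
|P∩Q| = 0 (no overlap).
|P∩R| = 0 (no overlap).
|Q∩R|: x∈[7,9], y∈[7,9] → 2·2 = 4.
|P∩Q∩R| = 0.
|P ∪ Q ∪ R| = 70 − 4 + 0 = 66.00.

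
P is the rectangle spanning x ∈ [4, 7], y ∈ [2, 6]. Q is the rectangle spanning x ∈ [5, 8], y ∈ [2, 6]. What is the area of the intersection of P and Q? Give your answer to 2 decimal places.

8.00

|P∩Q|: x∈[5,7], y∈[2,6] → 2·4 = 8.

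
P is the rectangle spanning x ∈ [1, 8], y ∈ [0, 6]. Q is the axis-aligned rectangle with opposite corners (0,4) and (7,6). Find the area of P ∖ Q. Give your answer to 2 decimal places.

30.00

|P∩Q|: x∈[1,7], y∈[4,6] → 6·2 = 12.
|P| = 42.
|P ∖ Q| = |P| − |P∩Q| = 42 − 12 = 30.00.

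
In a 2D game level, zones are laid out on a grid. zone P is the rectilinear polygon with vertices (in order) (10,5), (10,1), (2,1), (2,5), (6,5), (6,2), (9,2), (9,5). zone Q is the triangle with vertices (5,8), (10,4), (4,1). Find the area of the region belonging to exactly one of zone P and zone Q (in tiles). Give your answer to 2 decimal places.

|zone P| = 23, |zone Q| = 19.5, |zone P∩zone Q| = 6.5071.
|zone P △ zone Q| = |zone P| + |zone Q| − 2·|zone P∩zone Q| = 23 + 19.5 − 13.0143 = 29.49.

29.49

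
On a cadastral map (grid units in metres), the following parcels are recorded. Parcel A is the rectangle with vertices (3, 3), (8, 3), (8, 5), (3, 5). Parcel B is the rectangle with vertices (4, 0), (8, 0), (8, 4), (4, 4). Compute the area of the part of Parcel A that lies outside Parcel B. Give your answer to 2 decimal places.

|Parcel A∩Parcel B|: x∈[4,8], y∈[3,4] → 4·1 = 4.
|Parcel A| = 10.
|Parcel A ∖ Parcel B| = |Parcel A| − |Parcel A∩Parcel B| = 10 − 4 = 6.00.

6.00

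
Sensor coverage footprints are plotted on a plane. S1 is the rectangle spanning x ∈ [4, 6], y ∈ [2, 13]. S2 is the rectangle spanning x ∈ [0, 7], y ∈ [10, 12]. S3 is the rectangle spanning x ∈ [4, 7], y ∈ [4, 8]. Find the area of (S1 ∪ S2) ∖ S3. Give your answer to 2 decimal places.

|S1 ∪ S2| = 32.
|(S1 ∪ S2) ∩ S3| = 8.
|(S1 ∪ S2) ∖ S3| = 32 − 8 = 24.00.

24.00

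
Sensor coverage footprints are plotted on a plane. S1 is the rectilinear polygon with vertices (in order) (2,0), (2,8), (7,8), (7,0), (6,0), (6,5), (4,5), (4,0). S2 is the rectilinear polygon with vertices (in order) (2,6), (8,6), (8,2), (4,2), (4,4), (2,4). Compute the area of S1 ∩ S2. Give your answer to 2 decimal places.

10.00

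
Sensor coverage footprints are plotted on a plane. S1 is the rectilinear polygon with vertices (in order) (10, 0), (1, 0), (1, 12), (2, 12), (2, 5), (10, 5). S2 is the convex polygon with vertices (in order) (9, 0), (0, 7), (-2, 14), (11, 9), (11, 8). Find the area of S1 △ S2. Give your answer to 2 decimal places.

90.52

|S1| = 52, |S2| = 89, |S1∩S2| = 25.2381.
|S1 △ S2| = |S1| + |S2| − 2·|S1∩S2| = 52 + 89 − 50.4762 = 90.52.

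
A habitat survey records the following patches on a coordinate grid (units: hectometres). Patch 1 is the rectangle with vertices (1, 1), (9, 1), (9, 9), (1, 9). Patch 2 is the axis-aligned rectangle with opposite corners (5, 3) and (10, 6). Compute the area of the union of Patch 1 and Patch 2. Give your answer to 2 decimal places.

67.00

By inclusion–exclusion:
Individual areas: |Patch 1| = 64, |Patch 2| = 15.
|Patch 1∩Patch 2|: x∈[5,9], y∈[3,6] → 4·3 = 12.
|Patch 1 ∪ Patch 2| = 79 − 12 = 67.00.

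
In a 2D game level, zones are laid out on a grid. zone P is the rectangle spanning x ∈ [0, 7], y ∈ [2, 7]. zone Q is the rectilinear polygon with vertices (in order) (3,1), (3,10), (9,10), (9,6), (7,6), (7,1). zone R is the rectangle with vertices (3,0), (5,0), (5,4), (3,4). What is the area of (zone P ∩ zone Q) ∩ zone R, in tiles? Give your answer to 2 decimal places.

The region (zone P ∩ zone Q) ∩ zone R is the polygon with vertices (3,2), (3,4), (5,4), (5,2).
By the shoelace formula its area is 4.00.

4.00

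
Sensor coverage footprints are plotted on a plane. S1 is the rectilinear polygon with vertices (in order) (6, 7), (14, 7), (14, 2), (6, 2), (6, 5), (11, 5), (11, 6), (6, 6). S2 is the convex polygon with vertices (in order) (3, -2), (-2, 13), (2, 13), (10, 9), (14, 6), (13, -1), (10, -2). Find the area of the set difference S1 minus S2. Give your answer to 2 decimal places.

|S1| = 35, |S1∩S2| = 33.1905.
|S1 ∖ S2| = |S1| − |S1∩S2| = 35 − 33.1905 = 1.81.

1.81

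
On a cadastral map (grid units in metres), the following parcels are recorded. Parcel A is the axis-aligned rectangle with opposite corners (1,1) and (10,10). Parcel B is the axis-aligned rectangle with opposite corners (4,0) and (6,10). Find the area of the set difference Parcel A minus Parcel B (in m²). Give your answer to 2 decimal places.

63.00

|Parcel A∩Parcel B|: x∈[4,6], y∈[1,10] → 2·9 = 18.
|Parcel A| = 81.
|Parcel A ∖ Parcel B| = |Parcel A| − |Parcel A∩Parcel B| = 81 − 18 = 63.00.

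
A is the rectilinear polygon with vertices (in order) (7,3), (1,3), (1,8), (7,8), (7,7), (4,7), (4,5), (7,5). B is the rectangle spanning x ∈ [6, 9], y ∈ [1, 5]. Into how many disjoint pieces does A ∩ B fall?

1

A ∩ B is a single connected region.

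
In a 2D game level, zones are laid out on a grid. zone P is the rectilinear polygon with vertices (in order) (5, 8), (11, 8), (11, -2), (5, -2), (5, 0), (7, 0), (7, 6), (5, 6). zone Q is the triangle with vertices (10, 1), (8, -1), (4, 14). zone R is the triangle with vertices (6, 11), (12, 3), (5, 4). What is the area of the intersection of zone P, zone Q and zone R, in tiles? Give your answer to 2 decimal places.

The intersection is the polygon with vertices (8.871,3.447), (7,3.714), (7,6), (6.133,6), (5.6,8), (6.769,8).
By the shoelace formula its area is 5.75.

5.75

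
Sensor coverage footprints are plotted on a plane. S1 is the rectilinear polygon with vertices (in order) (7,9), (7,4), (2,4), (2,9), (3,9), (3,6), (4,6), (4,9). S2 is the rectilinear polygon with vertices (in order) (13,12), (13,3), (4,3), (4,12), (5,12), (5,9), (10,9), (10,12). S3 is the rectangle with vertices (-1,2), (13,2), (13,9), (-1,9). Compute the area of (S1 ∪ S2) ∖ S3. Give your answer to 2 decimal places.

|S1 ∪ S2| = 73.
|(S1 ∪ S2) ∩ S3| = 61.
|(S1 ∪ S2) ∖ S3| = 73 − 61 = 12.00.

12.00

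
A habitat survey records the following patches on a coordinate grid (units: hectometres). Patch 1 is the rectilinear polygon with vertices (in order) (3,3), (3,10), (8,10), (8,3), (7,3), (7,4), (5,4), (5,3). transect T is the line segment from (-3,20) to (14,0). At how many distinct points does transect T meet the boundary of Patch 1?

2

The segment meets the boundary at (8,7.059), (5.5,10).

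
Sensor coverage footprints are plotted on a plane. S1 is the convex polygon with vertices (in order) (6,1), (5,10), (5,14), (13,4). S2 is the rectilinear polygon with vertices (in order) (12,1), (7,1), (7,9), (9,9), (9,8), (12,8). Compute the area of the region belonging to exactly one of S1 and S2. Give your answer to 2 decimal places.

33.05

|S1| = 49, |S2| = 37, |S1∩S2| = 26.475.
|S1 △ S2| = |S1| + |S2| − 2·|S1∩S2| = 49 + 37 − 52.95 = 33.05.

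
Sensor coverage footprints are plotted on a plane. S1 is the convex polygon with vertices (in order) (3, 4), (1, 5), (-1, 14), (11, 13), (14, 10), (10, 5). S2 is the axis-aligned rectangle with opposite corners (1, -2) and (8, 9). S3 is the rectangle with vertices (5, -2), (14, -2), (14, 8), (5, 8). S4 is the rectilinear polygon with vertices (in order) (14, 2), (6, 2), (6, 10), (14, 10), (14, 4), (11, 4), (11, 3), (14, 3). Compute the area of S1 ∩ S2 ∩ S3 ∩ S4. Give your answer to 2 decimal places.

6.86

The intersection is the polygon with vertices (6,4.429), (6,8), (8,8), (8,4.714).
By the shoelace formula its area is 6.86.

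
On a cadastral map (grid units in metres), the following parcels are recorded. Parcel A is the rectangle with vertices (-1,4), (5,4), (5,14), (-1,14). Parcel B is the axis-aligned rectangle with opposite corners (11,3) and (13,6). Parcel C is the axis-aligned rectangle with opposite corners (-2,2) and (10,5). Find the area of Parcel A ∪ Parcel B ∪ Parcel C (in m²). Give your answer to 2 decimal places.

By inclusion–exclusion:
Individual areas: |Parcel A| = 60, |Parcel B| = 6, |Parcel C| = 36.
|Parcel A∩Parcel B| = 0 (no overlap).
|Parcel A∩Parcel C|: x∈[-1,5], y∈[4,5] → 6·1 = 6.
|Parcel B∩Parcel C| = 0 (no overlap).
|Parcel A∩Parcel B∩Parcel C| = 0.
|Parcel A ∪ Parcel B ∪ Parcel C| = 102 − 6 + 0 = 96.00.

96.00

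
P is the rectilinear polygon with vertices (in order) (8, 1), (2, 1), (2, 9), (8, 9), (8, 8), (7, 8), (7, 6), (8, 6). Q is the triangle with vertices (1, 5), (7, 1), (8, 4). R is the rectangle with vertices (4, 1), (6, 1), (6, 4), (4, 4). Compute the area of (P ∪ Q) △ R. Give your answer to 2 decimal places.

40.26

|P ∪ Q| = 46.2619.
|(P ∪ Q) ∩ R| = 6.
|(P ∪ Q) △ R| = 46.2619 + 6 − 12 = 40.26.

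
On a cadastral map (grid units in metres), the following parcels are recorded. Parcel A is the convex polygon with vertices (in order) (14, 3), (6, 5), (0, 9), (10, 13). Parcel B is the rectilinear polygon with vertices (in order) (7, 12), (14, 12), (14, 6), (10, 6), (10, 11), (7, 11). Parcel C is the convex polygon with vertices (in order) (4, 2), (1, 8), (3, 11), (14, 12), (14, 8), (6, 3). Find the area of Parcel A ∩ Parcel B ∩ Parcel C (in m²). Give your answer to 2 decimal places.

The intersection is the polygon with vertices (12.4,7), (10.8,6), (10,6), (10,11), (7,11), (7,11.364), (10.526,11.684).
By the shoelace formula its area is 9.94.

9.94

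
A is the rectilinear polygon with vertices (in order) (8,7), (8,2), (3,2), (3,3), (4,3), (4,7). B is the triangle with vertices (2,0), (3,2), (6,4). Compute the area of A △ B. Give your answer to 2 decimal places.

21.00

|A| = 21, |B| = 2, |A∩B| = 1.
|A △ B| = |A| + |B| − 2·|A∩B| = 21 + 2 − 2 = 21.00.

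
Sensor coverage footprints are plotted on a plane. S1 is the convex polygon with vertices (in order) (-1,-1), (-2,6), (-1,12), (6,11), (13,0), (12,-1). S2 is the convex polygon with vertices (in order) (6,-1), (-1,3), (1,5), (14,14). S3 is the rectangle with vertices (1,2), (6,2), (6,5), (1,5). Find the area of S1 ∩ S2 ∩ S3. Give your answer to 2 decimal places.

15.00

The intersection is the polygon with vertices (6,5), (6,2), (1,2), (1,5).
By the shoelace formula its area is 15.00.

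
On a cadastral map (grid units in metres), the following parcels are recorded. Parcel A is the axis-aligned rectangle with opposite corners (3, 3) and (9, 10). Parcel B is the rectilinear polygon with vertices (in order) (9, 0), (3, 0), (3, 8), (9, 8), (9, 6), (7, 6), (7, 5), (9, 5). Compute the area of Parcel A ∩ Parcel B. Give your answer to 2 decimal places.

28.00

The intersection is the polygon with vertices (9,3), (3,3), (3,8), (9,8), (9,6), (7,6), (7,5), (9,5).
By the shoelace formula its area is 28.00.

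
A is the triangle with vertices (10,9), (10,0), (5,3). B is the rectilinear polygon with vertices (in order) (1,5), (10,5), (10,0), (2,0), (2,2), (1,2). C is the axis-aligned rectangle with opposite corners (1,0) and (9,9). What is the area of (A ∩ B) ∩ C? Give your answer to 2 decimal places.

11.13

The region (A ∩ B) ∩ C is the polygon with vertices (5,3), (6.667,5), (9,5), (9,0.6).
By the shoelace formula its area is 11.13.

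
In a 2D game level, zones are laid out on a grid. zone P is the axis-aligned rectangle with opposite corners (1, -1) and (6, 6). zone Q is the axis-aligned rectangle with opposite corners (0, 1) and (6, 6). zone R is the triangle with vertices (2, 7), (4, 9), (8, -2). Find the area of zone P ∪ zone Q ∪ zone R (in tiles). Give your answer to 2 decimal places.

47.80

By inclusion–exclusion:
Individual areas: |zone P| = 35, |zone Q| = 30, |zone R| = 15.
|zone P∩zone Q|: x∈[1,6], y∈[1,6] → 5·5 = 25.
|zone P∩zone R| = 7.197.
|zone Q∩zone R| = 7.197.
|zone P∩zone Q∩zone R| = 7.197.
|zone P ∪ zone Q ∪ zone R| = 80 − 39.3939 + 7.197 = 47.80.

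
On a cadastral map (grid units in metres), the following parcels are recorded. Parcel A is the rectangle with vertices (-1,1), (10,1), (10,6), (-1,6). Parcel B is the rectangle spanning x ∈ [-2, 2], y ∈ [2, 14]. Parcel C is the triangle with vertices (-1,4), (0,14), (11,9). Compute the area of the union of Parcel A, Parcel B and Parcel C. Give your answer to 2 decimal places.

By inclusion–exclusion:
Individual areas: |Parcel A| = 55, |Parcel B| = 48, |Parcel C| = 57.5.
|Parcel A∩Parcel B|: x∈[-1,2], y∈[2,6] → 3·4 = 12.
|Parcel A∩Parcel C| = 4.6.
|Parcel B∩Parcel C| = 22.2159.
|Parcel A∩Parcel B∩Parcel C| = 3.925.
|Parcel A ∪ Parcel B ∪ Parcel C| = 160.5 − 38.8159 + 3.925 = 125.61.

125.61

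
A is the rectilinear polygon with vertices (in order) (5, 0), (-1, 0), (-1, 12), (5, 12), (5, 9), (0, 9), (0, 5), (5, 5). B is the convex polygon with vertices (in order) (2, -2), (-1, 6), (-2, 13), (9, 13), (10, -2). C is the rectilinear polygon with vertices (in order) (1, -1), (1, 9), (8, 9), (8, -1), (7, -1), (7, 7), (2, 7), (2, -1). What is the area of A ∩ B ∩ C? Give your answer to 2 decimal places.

4.92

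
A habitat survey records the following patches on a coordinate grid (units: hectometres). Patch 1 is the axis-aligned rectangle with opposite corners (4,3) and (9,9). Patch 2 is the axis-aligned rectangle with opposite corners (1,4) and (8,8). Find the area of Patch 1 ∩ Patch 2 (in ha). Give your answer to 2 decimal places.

|Patch 1∩Patch 2|: x∈[4,8], y∈[4,8] → 4·4 = 16.

16.00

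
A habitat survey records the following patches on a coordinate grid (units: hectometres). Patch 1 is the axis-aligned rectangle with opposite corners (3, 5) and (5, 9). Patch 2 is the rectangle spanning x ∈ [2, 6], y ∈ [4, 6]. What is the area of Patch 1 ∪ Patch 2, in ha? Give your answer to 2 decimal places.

14.00

By inclusion–exclusion:
Individual areas: |Patch 1| = 8, |Patch 2| = 8.
|Patch 1∩Patch 2|: x∈[3,5], y∈[5,6] → 2·1 = 2.
|Patch 1 ∪ Patch 2| = 16 − 2 = 14.00.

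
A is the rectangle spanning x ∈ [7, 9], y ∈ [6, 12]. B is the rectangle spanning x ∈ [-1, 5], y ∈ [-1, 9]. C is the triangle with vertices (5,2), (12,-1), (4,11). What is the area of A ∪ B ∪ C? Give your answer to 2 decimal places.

By inclusion–exclusion:
Individual areas: |A| = 12, |B| = 60, |C| = 30.
|A∩B| = 0 (no overlap).
|A∩C| = 0.0833.
|B∩C| = 2.7222.
|A∩B∩C| = 0.
|A ∪ B ∪ C| = 102 − 2.8056 + 0 = 99.19.

99.19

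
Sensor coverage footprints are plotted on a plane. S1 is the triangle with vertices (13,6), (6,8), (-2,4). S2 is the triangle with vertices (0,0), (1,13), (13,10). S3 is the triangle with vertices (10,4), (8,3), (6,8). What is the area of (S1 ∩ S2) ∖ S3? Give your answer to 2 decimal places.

14.49

|S1 ∩ S2| = 15.9768.
|(S1 ∩ S2) ∩ S3| = 1.4854.
|(S1 ∩ S2) ∖ S3| = 15.9768 − 1.4854 = 14.49.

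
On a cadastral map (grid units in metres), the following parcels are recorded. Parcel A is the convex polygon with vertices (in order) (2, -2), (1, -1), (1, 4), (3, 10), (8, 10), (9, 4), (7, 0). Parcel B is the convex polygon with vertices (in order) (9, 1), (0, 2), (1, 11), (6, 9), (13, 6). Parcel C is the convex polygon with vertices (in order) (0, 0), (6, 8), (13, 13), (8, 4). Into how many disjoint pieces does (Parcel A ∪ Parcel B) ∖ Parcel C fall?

(Parcel A ∪ Parcel B) ∖ Parcel C splits into 2 disjoint pieces (area 37.888, area 35.068).

2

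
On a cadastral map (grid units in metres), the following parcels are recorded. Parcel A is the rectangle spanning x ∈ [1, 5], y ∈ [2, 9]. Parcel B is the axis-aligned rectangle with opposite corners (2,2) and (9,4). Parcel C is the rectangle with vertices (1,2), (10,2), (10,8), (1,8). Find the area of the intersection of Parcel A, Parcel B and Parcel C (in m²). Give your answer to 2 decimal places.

6.00

The intersection is the polygon with vertices (2,2), (2,4), (5,4), (5,2).
By the shoelace formula its area is 6.00.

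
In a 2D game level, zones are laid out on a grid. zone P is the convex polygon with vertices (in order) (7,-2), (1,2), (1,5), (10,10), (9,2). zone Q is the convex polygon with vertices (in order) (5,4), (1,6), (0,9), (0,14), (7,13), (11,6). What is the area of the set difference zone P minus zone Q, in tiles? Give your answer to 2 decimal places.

|zone P| = 61.5, |zone P∩zone Q| = 21.7441.
|zone P ∖ zone Q| = |zone P| − |zone P∩zone Q| = 61.5 − 21.7441 = 39.76.

39.76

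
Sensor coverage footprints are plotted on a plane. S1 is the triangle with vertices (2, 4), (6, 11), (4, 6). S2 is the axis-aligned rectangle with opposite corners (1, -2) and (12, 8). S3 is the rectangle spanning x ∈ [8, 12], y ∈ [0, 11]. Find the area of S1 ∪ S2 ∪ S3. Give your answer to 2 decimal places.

By inclusion–exclusion:
Individual areas: |S1| = 3, |S2| = 110, |S3| = 44.
|S1∩S2| = 2.2286.
|S1∩S3| = 0.
|S2∩S3|: x∈[8,12], y∈[0,8] → 4·8 = 32.
|S1∩S2∩S3| = 0.
|S1 ∪ S2 ∪ S3| = 157 − 34.2286 + 0 = 122.77.

122.77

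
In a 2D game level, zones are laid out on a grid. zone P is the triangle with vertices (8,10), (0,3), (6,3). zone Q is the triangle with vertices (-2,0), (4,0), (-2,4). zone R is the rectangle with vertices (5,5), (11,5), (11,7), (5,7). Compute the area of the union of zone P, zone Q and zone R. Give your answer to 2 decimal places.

By inclusion–exclusion:
Individual areas: |zone P| = 21, |zone Q| = 12, |zone R| = 12.
|zone P∩zone Q| = 0.
|zone P∩zone R| = 3.7143.
|zone Q∩zone R| = 0.
|zone P∩zone Q∩zone R| = 0.
|zone P ∪ zone Q ∪ zone R| = 45 − 3.7143 + 0 = 41.29.

41.29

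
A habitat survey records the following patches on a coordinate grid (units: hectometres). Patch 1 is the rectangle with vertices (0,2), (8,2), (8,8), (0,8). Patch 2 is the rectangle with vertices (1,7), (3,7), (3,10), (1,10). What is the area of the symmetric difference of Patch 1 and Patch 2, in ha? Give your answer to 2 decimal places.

|Patch 1∩Patch 2|: x∈[1,3], y∈[7,8] → 2·1 = 2.
|Patch 1 △ Patch 2| = |Patch 1| + |Patch 2| − 2·|Patch 1∩Patch 2| = 48 + 6 − 4 = 50.00.

50.00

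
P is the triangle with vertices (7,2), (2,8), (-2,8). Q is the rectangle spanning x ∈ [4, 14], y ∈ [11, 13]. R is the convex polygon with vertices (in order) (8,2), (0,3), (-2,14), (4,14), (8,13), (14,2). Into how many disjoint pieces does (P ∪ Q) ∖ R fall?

3

(P ∪ Q) ∖ R splits into 3 disjoint pieces (area 0.0072, area 0.4514, area 10.9091).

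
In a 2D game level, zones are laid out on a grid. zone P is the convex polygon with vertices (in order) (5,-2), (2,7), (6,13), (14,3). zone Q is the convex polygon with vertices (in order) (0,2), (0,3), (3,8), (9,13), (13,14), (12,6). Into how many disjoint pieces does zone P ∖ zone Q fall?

2

zone P ∖ zone Q splits into 2 disjoint pieces (area 42.5711, area 6.5357).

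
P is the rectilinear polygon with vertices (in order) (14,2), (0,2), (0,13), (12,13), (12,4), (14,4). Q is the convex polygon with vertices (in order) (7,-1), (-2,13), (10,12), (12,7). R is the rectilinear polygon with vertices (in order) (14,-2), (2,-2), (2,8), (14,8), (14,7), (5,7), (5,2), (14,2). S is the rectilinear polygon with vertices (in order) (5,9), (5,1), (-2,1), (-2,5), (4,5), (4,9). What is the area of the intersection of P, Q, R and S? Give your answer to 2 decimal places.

The intersection is the polygon with vertices (5,8), (5,7), (5,2.111), (3.143,5), (4,5), (4,8).
By the shoelace formula its area is 5.68.

5.68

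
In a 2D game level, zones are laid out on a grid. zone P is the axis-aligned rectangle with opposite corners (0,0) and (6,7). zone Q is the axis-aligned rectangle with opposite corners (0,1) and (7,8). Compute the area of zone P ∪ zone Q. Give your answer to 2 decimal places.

55.00

By inclusion–exclusion:
Individual areas: |zone P| = 42, |zone Q| = 49.
|zone P∩zone Q|: x∈[0,6], y∈[1,7] → 6·6 = 36.
|zone P ∪ zone Q| = 91 − 36 = 55.00.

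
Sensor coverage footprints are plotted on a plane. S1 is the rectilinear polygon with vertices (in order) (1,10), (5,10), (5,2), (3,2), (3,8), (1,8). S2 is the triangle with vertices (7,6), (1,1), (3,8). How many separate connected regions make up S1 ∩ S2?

1

S1 ∩ S2 is a single connected region.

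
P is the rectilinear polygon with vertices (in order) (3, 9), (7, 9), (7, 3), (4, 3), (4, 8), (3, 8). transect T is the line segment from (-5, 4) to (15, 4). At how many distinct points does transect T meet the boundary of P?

The segment meets the boundary at (7,4), (4,4).

2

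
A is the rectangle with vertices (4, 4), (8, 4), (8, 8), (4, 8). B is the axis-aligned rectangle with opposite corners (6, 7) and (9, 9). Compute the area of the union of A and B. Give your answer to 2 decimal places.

20.00

By inclusion–exclusion:
Individual areas: |A| = 16, |B| = 6.
|A∩B|: x∈[6,8], y∈[7,8] → 2·1 = 2.
|A ∪ B| = 22 − 2 = 20.00.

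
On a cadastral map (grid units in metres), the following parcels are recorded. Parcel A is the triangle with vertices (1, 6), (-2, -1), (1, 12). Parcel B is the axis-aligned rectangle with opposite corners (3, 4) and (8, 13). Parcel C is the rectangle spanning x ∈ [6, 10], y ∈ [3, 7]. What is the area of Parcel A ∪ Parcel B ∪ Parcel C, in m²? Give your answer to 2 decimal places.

By inclusion–exclusion:
Individual areas: |Parcel A| = 9, |Parcel B| = 45, |Parcel C| = 16.
|Parcel A∩Parcel B| = 0.
|Parcel A∩Parcel C| = 0.
|Parcel B∩Parcel C|: x∈[6,8], y∈[4,7] → 2·3 = 6.
|Parcel A∩Parcel B∩Parcel C| = 0.
|Parcel A ∪ Parcel B ∪ Parcel C| = 70 − 6 + 0 = 64.00.

64.00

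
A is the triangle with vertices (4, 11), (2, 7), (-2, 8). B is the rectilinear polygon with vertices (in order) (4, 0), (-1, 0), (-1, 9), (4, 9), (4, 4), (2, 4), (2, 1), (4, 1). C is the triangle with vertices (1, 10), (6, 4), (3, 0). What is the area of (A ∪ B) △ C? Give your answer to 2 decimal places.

42.53

|A ∪ B| = 42.375.
|(A ∪ B) ∩ C| = 9.4242.
|(A ∪ B) △ C| = 42.375 + 19 − 18.8484 = 42.53.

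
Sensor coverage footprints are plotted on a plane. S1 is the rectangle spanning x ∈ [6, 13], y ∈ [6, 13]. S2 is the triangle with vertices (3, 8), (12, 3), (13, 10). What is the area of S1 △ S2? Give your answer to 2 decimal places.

|S1| = 49, |S2| = 34, |S1∩S2| = 21.8571.
|S1 △ S2| = |S1| + |S2| − 2·|S1∩S2| = 49 + 34 − 43.7143 = 39.29.

39.29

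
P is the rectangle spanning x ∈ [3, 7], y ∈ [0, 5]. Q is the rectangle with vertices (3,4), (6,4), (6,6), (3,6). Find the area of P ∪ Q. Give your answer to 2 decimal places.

By inclusion–exclusion:
Individual areas: |P| = 20, |Q| = 6.
|P∩Q|: x∈[3,6], y∈[4,5] → 3·1 = 3.
|P ∪ Q| = 26 − 3 = 23.00.

23.00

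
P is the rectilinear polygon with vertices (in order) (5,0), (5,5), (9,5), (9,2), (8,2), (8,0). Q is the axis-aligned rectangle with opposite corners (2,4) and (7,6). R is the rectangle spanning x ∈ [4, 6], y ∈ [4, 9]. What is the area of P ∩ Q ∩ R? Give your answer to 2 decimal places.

The intersection is the polygon with vertices (6,5), (6,4), (5,4), (5,5).
By the shoelace formula its area is 1.00.

1.00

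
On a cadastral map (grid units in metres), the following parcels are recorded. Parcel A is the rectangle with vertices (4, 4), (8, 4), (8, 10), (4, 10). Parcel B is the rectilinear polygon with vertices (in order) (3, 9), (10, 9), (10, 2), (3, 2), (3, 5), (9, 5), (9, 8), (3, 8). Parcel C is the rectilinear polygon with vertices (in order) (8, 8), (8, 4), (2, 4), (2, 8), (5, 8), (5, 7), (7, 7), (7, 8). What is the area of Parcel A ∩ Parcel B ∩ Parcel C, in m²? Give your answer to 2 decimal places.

4.00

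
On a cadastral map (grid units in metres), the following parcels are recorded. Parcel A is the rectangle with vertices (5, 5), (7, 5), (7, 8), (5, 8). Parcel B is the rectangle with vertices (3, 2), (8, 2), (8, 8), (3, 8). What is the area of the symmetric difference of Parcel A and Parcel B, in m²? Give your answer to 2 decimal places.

24.00

|Parcel A∩Parcel B|: x∈[5,7], y∈[5,8] → 2·3 = 6.
|Parcel A △ Parcel B| = |Parcel A| + |Parcel B| − 2·|Parcel A∩Parcel B| = 6 + 30 − 12 = 24.00.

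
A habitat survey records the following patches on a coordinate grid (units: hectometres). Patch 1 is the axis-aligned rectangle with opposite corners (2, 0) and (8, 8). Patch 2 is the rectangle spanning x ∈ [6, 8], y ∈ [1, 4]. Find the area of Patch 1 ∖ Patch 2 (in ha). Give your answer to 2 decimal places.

42.00

|Patch 1∩Patch 2|: x∈[6,8], y∈[1,4] → 2·3 = 6.
|Patch 1| = 48.
|Patch 1 ∖ Patch 2| = |Patch 1| − |Patch 1∩Patch 2| = 48 − 6 = 42.00.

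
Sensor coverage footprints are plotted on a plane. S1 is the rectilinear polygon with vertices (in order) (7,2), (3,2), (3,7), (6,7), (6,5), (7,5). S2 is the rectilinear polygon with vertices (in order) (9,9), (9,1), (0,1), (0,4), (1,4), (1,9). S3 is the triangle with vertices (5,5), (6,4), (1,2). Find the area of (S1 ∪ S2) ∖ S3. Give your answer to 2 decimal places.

63.50

|S1 ∪ S2| = 67.
|(S1 ∪ S2) ∩ S3| = 3.5.
|(S1 ∪ S2) ∖ S3| = 67 − 3.5 = 63.50.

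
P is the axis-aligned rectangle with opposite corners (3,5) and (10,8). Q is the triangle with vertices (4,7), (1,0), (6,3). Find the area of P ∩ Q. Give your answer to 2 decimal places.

1.86

The intersection is the polygon with vertices (3.143,5), (4,7), (5,5).
By the shoelace formula its area is 1.86.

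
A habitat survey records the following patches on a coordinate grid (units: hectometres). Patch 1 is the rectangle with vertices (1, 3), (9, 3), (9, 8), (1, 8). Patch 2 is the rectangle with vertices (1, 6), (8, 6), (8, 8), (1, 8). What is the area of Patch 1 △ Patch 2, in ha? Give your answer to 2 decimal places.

|Patch 1∩Patch 2|: x∈[1,8], y∈[6,8] → 7·2 = 14.
|Patch 1 △ Patch 2| = |Patch 1| + |Patch 2| − 2·|Patch 1∩Patch 2| = 40 + 14 − 28 = 26.00.

26.00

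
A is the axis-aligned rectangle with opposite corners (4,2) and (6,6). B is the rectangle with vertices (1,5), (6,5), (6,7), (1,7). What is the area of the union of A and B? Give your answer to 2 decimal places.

By inclusion–exclusion:
Individual areas: |A| = 8, |B| = 10.
|A∩B|: x∈[4,6], y∈[5,6] → 2·1 = 2.
|A ∪ B| = 18 − 2 = 16.00.

16.00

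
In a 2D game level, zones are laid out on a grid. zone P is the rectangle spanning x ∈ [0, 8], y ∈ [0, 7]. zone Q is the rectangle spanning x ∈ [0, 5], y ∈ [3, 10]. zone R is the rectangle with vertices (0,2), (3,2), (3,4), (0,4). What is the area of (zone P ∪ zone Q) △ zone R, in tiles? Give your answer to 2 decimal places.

|zone P ∪ zone Q| = 71.
|(zone P ∪ zone Q) ∩ zone R| = 6.
|(zone P ∪ zone Q) △ zone R| = 71 + 6 − 12 = 65.00.

65.00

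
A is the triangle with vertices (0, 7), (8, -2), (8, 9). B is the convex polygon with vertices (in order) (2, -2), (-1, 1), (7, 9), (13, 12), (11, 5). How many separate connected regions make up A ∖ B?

A ∖ B splits into 2 disjoint pieces (area 10.7843, area 5.7226).

2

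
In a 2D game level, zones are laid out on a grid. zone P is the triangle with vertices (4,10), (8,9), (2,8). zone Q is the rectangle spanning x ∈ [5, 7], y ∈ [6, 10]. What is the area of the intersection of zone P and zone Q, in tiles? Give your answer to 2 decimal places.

1.67

The intersection is the polygon with vertices (7,9.25), (7,8.833), (5,8.5), (5,9.75).
By the shoelace formula its area is 1.67.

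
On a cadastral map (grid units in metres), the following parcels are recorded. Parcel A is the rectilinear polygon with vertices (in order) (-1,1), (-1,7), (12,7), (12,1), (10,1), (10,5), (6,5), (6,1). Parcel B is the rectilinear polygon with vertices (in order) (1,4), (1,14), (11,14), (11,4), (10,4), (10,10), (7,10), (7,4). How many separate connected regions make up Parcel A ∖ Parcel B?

3

Parcel A ∖ Parcel B splits into 3 disjoint pieces (area 27, area 6, area 9).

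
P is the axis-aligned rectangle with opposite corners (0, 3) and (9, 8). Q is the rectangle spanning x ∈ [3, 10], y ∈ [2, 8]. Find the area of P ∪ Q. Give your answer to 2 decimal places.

By inclusion–exclusion:
Individual areas: |P| = 45, |Q| = 42.
|P∩Q|: x∈[3,9], y∈[3,8] → 6·5 = 30.
|P ∪ Q| = 87 − 30 = 57.00.

57.00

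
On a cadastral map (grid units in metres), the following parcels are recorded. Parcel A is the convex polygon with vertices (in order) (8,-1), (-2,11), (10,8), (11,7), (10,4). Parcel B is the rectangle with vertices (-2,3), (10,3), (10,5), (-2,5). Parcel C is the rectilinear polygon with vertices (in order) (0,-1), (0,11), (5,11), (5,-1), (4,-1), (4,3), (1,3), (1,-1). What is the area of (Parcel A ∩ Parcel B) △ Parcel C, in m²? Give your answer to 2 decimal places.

55.47

|Parcel A ∩ Parcel B| = 12.1333.
|(Parcel A ∩ Parcel B) ∩ Parcel C| = 2.3333.
|(Parcel A ∩ Parcel B) △ Parcel C| = 12.1333 + 48 − 4.6667 = 55.47.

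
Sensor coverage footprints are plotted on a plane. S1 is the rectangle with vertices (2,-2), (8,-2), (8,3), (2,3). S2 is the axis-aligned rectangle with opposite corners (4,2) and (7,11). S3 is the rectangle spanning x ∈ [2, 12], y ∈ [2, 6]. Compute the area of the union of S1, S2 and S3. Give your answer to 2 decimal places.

79.00

By inclusion–exclusion:
Individual areas: |S1| = 30, |S2| = 27, |S3| = 40.
|S1∩S2|: x∈[4,7], y∈[2,3] → 3·1 = 3.
|S1∩S3|: x∈[2,8], y∈[2,3] → 6·1 = 6.
|S2∩S3|: x∈[4,7], y∈[2,6] → 3·4 = 12.
|S1∩S2∩S3| = 3.
|S1 ∪ S2 ∪ S3| = 97 − 21 + 3 = 79.00.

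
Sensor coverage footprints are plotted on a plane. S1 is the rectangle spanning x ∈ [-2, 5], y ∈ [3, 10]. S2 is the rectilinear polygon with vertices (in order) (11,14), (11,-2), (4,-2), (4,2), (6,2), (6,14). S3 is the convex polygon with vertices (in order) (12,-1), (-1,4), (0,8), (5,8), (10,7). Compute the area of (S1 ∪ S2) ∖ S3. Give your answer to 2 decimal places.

|S1 ∪ S2| = 137.
|(S1 ∪ S2) ∩ S3| = 60.1923.
|(S1 ∪ S2) ∖ S3| = 137 − 60.1923 = 76.81.

76.81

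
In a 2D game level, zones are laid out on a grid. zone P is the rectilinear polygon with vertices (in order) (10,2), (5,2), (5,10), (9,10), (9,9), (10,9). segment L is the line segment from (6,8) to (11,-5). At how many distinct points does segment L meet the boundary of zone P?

1

The segment meets the boundary at (8.308,2).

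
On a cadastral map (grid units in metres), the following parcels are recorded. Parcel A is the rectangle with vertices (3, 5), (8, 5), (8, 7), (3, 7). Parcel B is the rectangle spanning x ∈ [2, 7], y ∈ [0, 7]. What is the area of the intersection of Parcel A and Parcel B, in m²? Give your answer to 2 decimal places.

|Parcel A∩Parcel B|: x∈[3,7], y∈[5,7] → 4·2 = 8.

8.00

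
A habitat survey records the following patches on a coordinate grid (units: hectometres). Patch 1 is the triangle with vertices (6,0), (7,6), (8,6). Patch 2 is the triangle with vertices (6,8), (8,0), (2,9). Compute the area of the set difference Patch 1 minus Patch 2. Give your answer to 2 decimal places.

|Patch 1| = 3, |Patch 1∩Patch 2| = 0.9714.
|Patch 1 ∖ Patch 2| = |Patch 1| − |Patch 1∩Patch 2| = 3 − 0.9714 = 2.03.

2.03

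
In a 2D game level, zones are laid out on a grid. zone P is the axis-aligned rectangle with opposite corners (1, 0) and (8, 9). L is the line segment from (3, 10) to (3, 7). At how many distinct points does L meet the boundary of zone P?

1

The segment meets the boundary at (3,9).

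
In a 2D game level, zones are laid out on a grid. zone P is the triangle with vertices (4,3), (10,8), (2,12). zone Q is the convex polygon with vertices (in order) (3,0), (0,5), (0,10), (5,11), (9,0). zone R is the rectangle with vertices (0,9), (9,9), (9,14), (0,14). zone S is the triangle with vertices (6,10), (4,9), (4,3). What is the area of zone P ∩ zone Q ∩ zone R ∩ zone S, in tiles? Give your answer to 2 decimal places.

0.63

The intersection is the polygon with vertices (5.72,9.02), (5.714,9), (4,9), (5.462,9.731).
By the shoelace formula its area is 0.63.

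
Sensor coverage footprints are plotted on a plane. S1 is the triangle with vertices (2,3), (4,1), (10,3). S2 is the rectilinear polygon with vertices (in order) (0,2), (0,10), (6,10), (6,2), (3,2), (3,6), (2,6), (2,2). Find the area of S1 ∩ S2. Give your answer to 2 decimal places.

3.00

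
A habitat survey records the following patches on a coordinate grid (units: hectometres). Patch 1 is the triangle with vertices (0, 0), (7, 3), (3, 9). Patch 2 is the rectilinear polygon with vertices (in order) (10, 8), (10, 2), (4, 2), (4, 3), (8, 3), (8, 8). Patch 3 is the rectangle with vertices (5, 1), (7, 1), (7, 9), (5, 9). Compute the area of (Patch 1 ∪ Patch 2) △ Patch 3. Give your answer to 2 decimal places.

|Patch 1 ∪ Patch 2| = 41.1667.
|(Patch 1 ∪ Patch 2) ∩ Patch 3| = 5.
|(Patch 1 ∪ Patch 2) △ Patch 3| = 41.1667 + 16 − 10 = 47.17.

47.17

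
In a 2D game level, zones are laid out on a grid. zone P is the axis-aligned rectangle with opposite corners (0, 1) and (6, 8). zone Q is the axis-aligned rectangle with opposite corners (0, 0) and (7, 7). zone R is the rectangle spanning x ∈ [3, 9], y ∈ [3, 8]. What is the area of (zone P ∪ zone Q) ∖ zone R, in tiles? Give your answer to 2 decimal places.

36.00

|zone P ∪ zone Q| = 55.
|(zone P ∪ zone Q) ∩ zone R| = 19.
|(zone P ∪ zone Q) ∖ zone R| = 55 − 19 = 36.00.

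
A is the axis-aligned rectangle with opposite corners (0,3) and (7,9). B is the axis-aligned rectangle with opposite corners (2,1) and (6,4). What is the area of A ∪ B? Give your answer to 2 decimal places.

By inclusion–exclusion:
Individual areas: |A| = 42, |B| = 12.
|A∩B|: x∈[2,6], y∈[3,4] → 4·1 = 4.
|A ∪ B| = 54 − 4 = 50.00.

50.00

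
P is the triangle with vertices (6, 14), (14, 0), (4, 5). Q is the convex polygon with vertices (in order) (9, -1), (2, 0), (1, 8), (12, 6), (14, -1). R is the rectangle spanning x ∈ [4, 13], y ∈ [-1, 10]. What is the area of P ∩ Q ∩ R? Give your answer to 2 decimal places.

The intersection is the polygon with vertices (4,5), (4.524,7.359), (10.406,6.29), (13,1.75), (13,0.5).
By the shoelace formula its area is 29.06.

29.06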